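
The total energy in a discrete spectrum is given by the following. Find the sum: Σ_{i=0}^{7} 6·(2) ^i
Geometric series: S=a(1 - r^n)/(1 - r)
a=6, r=2, n=8
S=6(1-256)/-1=1530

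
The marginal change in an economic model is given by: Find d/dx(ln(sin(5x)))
Chain rule: d/dx[ln(u)] = u'/u where u = sin(5x)
u' = 5cos(5x)

Answer: (5cos(5x))/(sin(5x))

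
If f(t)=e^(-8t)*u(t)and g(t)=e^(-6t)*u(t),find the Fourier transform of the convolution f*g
By the convolution theorem: F{f*g} = F(omega)*G(omega)
F(omega) = 1/(8+j*omega), G(omega) = 1/(6+j*omega)
F{f*g} = 1/((8+j*omega)(6+j*omega))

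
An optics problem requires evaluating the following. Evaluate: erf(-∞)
erf(-∞)=-1 (the error function is odd, so erf(-∞)=-erf(∞)=-1)

Answer: -1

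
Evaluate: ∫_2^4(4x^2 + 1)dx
Step 1: Find antiderivative F(x) = (4/3)x^3 + x
Step 2: F(4) - F(2) = 268/3 - (38/3) = 230/3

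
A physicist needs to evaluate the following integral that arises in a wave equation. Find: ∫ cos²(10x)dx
Using identity cos²(u)=(1 + cos(2u))/2:
∫ (1 + cos(20x))/2 dx=x/2 + sin(20x)/40 + C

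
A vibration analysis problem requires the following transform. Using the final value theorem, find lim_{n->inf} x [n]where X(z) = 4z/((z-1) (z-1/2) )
Final value theorem: lim x[n]=lim_{z->1} (z-1)*X(z)
(z-1)*X(z)=4z/(z-1/2)
As z->1: 4/(1 - 1/2)=4/(1/2)=8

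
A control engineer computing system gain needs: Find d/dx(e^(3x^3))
Chain rule: d/dx[e^u] = e^u · u' where u = 3x^3
u' = 9x^2

Answer: 9x^2·e^(3x^3)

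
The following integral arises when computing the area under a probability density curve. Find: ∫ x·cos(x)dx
By parts: u = x, dv = cos(x) dx
du = dx, v = sin(x)
= x·sin(x) + cos(x) + C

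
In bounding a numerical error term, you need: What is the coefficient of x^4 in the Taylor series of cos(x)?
cos(x)=Σ (-1)^k x^(2k)/(2k)!
For x^4: (-1)^2/4!=1/24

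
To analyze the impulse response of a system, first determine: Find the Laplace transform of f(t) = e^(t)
L{e^(at)} = 1/(s-a)
L{e^(t)} = 1/(s-1)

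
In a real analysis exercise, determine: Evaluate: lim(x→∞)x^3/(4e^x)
Apply L'Hôpital 3 times (∞/∞ each time):
Eventually get 3!/(4e^x) → 0

Answer: 0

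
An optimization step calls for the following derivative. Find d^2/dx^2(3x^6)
Apply power rule 2 times:
d^1: 18x^5
d^2: 90x^4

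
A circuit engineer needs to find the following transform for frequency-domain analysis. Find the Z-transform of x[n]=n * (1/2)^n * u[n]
Using the property Z{n*a^n*u[n]} = az/(z-a)^2
With a = 1/2: X(z) = (1/2)z/(z - 1/2)^2, |z| > 1/2

Answer: (1/2)z/(z - 1/2)^2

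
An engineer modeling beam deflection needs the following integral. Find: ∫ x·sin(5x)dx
By parts: u = x, dv = sin(5x) dx
du = dx, v = -cos(5x)/5
= -x·cos(5x)/5 + sin(5x)/5² + C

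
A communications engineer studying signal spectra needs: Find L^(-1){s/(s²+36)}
L^(-1){s/(s²+w²)}=cos(wt)
Here w=6

Answer: cos(6t)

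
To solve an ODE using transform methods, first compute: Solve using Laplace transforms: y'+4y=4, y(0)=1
Take L of both sides: sY(s) - 1 + 4Y(s) = 4/s
Y(s)(s + 4) = 4/s + 1
Y(s) = 4/(s(s + 4)) + 1/(s + 4)
Partial fractions: 4/(s(s + 4)) = 1/s - 1/(s + 4)
So Y(s) = 1/s
Inverse transform (L^(-1){1/s} = 1, L^(-1){1/(s + 4)} = e^(-4t)):

Answer: y(t) = 1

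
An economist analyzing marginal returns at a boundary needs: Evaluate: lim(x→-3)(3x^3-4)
Polynomial is continuous, so substitute x = -3:
3·(-3)^3 - 4 = -85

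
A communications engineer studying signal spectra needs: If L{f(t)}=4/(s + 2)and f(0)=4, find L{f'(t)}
L{f'(t)}=s·F(s) - f(0)=4s/(s+2)-4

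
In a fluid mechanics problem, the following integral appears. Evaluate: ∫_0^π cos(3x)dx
Antiderivative: sin(3x)/3
Evaluate at bounds: [sin(3·π)/3] - [sin(3·0)/3]
=((0) - (0))/3=0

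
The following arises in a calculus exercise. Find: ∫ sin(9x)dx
Using substitution u = 9x: ∫ sin(u) du/9 = -cos(u)/9 + C

Answer: (-1/9)cos(9x) + C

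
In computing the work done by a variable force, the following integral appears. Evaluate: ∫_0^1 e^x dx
Antiderivative: e^x
Evaluate: (e^1-1)

Answer: e^1-1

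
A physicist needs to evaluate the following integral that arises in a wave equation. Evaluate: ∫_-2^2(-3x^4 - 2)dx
Step 1: Find antiderivative F(x) = (-3/5)x^5-2x
Step 2: F(2) - F(-2) = -116/5 - (116/5) = -232/5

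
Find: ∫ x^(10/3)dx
Power rule: ∫ x^(10/3) dx = x^(13/3)/(13/3)+C

Answer: (3/13)·x^(13/3)+C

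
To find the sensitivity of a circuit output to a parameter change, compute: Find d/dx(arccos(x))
d/dx[arccos(u)] = -u'/√(1-u²), u = x, u' = 1

Answer: -1/√(1-x²)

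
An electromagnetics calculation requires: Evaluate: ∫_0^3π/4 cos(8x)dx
Antiderivative: sin(8x)/8
Evaluate at bounds: [sin(8·3π/4)/8] - [sin(8·0)/8]
= ((0) - (0))/8 = 0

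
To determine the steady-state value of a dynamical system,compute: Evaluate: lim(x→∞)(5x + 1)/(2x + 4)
Divide numerator and denominator by x:
lim (5 + 1/x)/(2 + 4/x)=5/2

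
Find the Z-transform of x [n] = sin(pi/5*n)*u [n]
Z{sin(w0*n)*u[n]}=z*sin(w0)/(z^2-2z*cos(w0)+1)
With w0=pi/5: X(z)=z*sin(pi/5)/(z^2-2z*cos(pi/5)+1)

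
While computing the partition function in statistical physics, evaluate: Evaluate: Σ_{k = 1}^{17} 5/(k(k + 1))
Partial fractions: 5/(k(k+1))=5/k - 5/(k+1)
Telescoping sum: 5(1-1/18)=5·17/18

Answer: 85/18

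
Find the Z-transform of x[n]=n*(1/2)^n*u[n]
Using the property Z{n*a^n*u[n]}=az/(z-a)^2
With a=1/2: X(z)=(1/2)z/(z - 1/2)^2, |z| > 1/2

Answer: (1/2)z/(z - 1/2)^2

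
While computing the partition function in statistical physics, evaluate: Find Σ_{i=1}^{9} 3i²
= 3·n(n+1)(2n+1)/6 = 3·9·10·19/6 = 855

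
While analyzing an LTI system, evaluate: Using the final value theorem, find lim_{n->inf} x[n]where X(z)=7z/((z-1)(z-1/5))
Final value theorem: lim x[n]=lim_{z->1} (z-1)*X(z)
(z-1)*X(z)=7z/(z-1/5)
As z->1: 7/(1 - 1/5)=7/(4/5)=35/4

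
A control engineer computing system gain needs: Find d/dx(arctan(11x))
d/dx[arctan(u)]=u'/(1 + u²), u=11x, u'=11

Answer: 11/(1 + 121x²)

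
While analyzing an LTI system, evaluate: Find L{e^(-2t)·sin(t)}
First shifting: L{e^(at)f(t)} = F(s-a)
L{sin(t)} = 1/(s²+1)
Shift: 1/((s+2)²+1)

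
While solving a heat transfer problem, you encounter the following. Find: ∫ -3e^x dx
Since d/dx[e^x] = + e^x, we get -3e^x + C

Answer: -3e^x + C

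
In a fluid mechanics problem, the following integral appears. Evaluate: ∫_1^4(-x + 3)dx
Step 1: Find antiderivative F(x)=(-1/2)x^2 + 3x
Step 2: F(4) - F(1)=4 - (5/2)=3/2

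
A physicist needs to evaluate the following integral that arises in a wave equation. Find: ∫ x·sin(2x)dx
By parts: u=x, dv=sin(2x) dx
du=dx, v=-cos(2x)/2
=-x·cos(2x)/2+sin(2x)/2²+C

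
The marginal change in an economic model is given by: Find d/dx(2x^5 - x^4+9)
Power rule: d/dx(ax^n)=n·a·x^(n-1)
Term by term: 10·x^4-4·x^3

Answer: 10x^4-4x^3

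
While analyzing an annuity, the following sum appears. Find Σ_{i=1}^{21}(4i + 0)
= 4·Σ i+0·21 = 4·231+0 = 924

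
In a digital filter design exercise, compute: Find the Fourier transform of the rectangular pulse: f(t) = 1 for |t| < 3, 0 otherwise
F(omega)=integral from -3 to 3 of e^(-j*omega*t) dt
=2*sin(3*omega)/omega=6*sinc(3*omega/pi)

Answer: 2*sin(3*omega)/omega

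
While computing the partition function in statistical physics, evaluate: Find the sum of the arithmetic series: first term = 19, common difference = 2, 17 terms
Last term: a_n = 19 + (17 - 1)·2 = 51
Sum = n(a_1 + a_n)/2 = 17(19 + 51)/2 = 595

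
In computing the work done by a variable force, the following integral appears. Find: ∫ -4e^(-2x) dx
Since d/dx[e^(-2x)]=-2e^(-2x), we get 2 e^(-2x) + C

Answer: 2e^(-2x) + C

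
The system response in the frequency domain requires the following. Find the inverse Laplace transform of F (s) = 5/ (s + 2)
L^(-1){5/(s-a)} = c·e^(at)
Here a = -2, c = 5

Answer: 5e^(-2t)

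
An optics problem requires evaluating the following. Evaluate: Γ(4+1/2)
Γ(n + 1/2)=(2n)!√π/(4^n·n!)
=40320√π/(256·24)=(105/16)·√π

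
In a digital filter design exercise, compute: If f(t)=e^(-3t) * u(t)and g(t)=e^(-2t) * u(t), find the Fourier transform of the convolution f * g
By the convolution theorem: F{f*g} = F(omega)*G(omega)
F(omega) = 1/(3+j*omega), G(omega) = 1/(2+j*omega)
F{f*g} = 1/((3+j*omega)(2+j*omega))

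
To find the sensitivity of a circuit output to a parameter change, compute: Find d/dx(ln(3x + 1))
Chain rule: d/dx[ln(u)]=u'/u where u=3x + 1
u'=3

Answer: (3)/(3x + 1)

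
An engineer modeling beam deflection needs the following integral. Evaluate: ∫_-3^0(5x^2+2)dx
Step 1: Find antiderivative F(x) = (5/3)x^3+2x
Step 2: F(0) - F(-3) = 0 - (-51) = 51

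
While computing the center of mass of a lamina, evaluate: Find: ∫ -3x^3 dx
Using power rule: ∫ -3x^3 dx=-3/4 x^4+C=(-3/4)x^4+C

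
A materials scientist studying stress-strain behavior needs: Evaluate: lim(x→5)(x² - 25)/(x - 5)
Factor: (x² - 25) = (x-5)(x + 5)
Cancel (x-5): lim(x→5) (x + 5) = 10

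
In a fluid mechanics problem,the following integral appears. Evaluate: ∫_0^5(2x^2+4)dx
Step 1: Find antiderivative F(x) = (2/3)x^3 + 4x
Step 2: F(5) - F(0) = 310/3 - (0) = 310/3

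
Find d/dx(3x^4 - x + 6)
Power rule: d/dx(ax^n)=n·a·x^(n-1)
Term by term: 12·x^3-1

Answer: 12x^3-1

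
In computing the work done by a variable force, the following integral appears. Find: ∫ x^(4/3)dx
Power rule: ∫ x^(4/3) dx=x^(7/3)/(7/3)+C

Answer: (3/7)·x^(7/3)+C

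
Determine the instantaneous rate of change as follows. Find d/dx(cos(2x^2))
Chain rule: d/dx[cos(u)]=-sin(u)·u' where u=2x^2
u'=4x

Answer: -4x·sin(2x^2)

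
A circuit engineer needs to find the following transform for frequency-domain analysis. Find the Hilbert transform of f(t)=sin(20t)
The Hilbert transform shifts each frequency component by -pi/2.
H{sin(wt)}=-cos(wt)
With w=20: H{sin(20t)}=-cos(20t)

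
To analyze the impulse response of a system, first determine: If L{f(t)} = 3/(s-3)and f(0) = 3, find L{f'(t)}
L{f'(t)}=s·F(s) - f(0)=3s/(s-3)-3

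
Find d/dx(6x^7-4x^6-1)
Power rule: d/dx(ax^n)=n·a·x^(n-1)
Term by term: 42·x^6-24·x^5

Answer: 42x^6-24x^5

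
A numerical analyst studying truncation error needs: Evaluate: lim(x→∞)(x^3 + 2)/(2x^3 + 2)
Divide numerator and denominator by x^3:
lim (1 + 2/x^3)/(2 + 2/x^3)=1/2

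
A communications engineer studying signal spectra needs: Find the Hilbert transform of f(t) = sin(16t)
The Hilbert transform shifts each frequency component by -pi/2.
H{sin(wt)} = -cos(wt)
With w = 16: H{sin(16t)} = -cos(16t)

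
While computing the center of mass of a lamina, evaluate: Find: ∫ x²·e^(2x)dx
Integration by parts twice:
First: u = x², dv = e^(2x) dx => x²e^(2x)/2 - (2/2)∫ xe^(2x) dx
Second (∫ xe^(2x) dx): xe^(2x)/2 - e^(2x)/4
Combining: e^(2x)(x²/2-2x/4+2/8)+C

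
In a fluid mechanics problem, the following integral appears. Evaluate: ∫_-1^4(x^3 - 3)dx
Step 1: Find antiderivative F(x)=(1/4)x^4-3x
Step 2: F(4) - F(-1)=52 - (13/4)=195/4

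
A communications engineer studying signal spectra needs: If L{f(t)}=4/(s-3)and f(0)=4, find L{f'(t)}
L{f'(t)} = s·F(s) - f(0) = 4s/(s-3) - 4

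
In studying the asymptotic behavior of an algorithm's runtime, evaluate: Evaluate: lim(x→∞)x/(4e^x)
Apply L'Hôpital 1 times (∞/∞ each time):
Eventually get 1!/(4e^x) → 0

Answer: 0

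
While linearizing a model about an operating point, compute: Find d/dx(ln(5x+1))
Chain rule: d/dx[ln(u)]=u'/u where u=5x + 1
u'=5

Answer: (5)/(5x + 1)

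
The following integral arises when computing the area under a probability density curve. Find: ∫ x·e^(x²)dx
Let u = x², du = 2x dx
∫ (1/2)e^u du = e^u/2+C

Answer: e^(x²)/2+C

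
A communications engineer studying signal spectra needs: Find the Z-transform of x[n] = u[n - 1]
Using the time-shift property: Z{u[n-1]}=z^(-1) * z/(z-1)
=z^(0)/(z-1)

Answer: 1/(z-1)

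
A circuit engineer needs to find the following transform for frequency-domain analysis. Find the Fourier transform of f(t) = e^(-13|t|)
Using the standard pair: F{e^(-a|t|)}=2a/(a^2+omega^2)
With a=13: F(omega)=26/(169+omega^2)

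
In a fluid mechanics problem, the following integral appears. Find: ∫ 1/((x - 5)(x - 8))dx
Partial fractions: 1/((x-5)(x-8)) = A/(x-5)+B/(x-8)
A = -1/3, B = 1/3
∫ [-1/3· 1/(x-5)+1/3· 1/(x-8)] dx
= (1/3)[ln|x-8| - ln|x-5|]+C

Answer: (1/3)·ln|(x-8)/(x-5)|+C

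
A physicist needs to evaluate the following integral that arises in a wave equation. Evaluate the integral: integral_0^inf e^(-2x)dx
integral_0^inf e^(-2x) dx = [-1/2*e^(-2x)]_0^inf
= 0 - (-1/2) = 1/2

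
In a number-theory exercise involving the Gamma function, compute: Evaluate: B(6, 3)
B(x,y) = Γ(x)Γ(y)/Γ(x + y) = (x-1)!(y-1)!/(x + y-1)!
B(6,3) = 5!·2!/8! = 1/168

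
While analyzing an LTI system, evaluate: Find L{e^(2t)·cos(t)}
First shifting: L{e^(at)f(t)} = F(s-a)
L{cos(t)} = s/(s² + 1)
Shift: (s-2)/((s-2)² + 1)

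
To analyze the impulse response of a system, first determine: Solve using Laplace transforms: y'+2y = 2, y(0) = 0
Take L of both sides: sY(s)-0+2Y(s)=2/s
Y(s)(s+2)=2/s+0
Y(s)=2/(s(s+2))+0/(s+2)
Partial fractions: 2/(s(s+2))=1/s - 1/(s+2)
So Y(s)=1/s - 1/(s+2)
Inverse transform (L^(-1){1/s}=1, L^(-1){1/(s+2)}=e^(-2t)):

Answer: y(t)=1 - e^(-2t)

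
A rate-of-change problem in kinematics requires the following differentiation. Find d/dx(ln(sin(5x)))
Chain rule: d/dx[ln(u)]=u'/u where u=sin(5x)
u'=5cos(5x)

Answer: (5cos(5x))/(sin(5x))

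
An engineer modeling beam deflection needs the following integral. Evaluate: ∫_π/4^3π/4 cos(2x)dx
Antiderivative: sin(2x)/2
Evaluate at bounds: [sin(2·3π/4)/2] - [sin(2·π/4)/2]
=((-1) - (1))/2=-1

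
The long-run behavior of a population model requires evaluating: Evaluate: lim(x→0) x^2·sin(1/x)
Squeeze theorem: -|x^2| ≤ x^2·sin(1/x) ≤ |x^2|
Since x^2 → 0 as x → 0, by squeeze theorem the limit is 0

Answer: 0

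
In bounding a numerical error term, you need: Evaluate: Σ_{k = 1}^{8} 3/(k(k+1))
Partial fractions: 3/(k(k + 1))=3/k - 3/(k + 1)
Telescoping sum: 3(1 - 1/9)=3·8/9

Answer: 8/3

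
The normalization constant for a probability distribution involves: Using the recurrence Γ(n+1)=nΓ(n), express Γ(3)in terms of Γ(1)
Γ(3) = 2Γ(2) = 2·1Γ(1) = ... = 2!·Γ(1) = 2·Γ(1)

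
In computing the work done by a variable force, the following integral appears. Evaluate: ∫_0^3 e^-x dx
Antiderivative: -e^-x
Evaluate: -(e^-3-1)

Answer: (e^-3-1)/(-1)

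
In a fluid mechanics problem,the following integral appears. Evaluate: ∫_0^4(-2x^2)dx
Step 1: Find antiderivative F(x) = (-2/3)x^3
Step 2: F(4) - F(0) = -128/3 - (0) = -128/3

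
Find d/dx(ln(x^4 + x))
Chain rule: d/dx[ln(u)] = u'/u where u = x^4 + x
u' = 4x^3 + 1

Answer: (4x^3 + 1)/(x^4 + x)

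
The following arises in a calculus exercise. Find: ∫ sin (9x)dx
Using substitution u=9x: ∫ sin(u) du/9=-cos(u)/9+C

Answer: (-1/9)cos(9x)+C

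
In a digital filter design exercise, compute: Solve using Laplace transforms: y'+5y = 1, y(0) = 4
Take L of both sides: sY(s)-4+5Y(s)=1/s
Y(s)(s+5)=1/s+4
Y(s)=1/(s(s+5))+4/(s+5)
Partial fractions: 1/(s(s+5))=(1/5)/s - (1/5)/(s+5)
So Y(s)=(1/5)/s+(19/5)/(s+5)
Inverse transform (L^(-1){1/s}=1, L^(-1){1/(s+5)}=e^(-5t)):

Answer: y(t)=1/5+(19/5)·e^(-5t)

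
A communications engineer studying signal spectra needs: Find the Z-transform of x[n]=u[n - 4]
Using the time-shift property: Z{u[n-4]} = z^(-4) * z/(z-1)
= z^(-3)/(z-1)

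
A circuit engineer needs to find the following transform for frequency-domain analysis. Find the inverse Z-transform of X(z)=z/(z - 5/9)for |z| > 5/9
Standard pair: z/(z-a) <-> a^n*u[n] for causal signals
With a=5/9: x[n]=(5/9)^n*u[n]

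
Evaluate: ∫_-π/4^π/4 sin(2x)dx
Antiderivative: -cos(2x)/2
Evaluate at bounds: [-cos(2·π/4)/2] - [-cos(2·-π/4)/2]
= (-(0)+(0))/2 = 0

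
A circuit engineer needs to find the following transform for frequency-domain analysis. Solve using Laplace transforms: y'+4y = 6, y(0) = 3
Take L of both sides: sY(s) - 3 + 4Y(s)=6/s
Y(s)(s + 4)=6/s + 3
Y(s)=6/(s(s + 4)) + 3/(s + 4)
Partial fractions: 6/(s(s + 4))=(3/2)/s - (3/2)/(s + 4)
So Y(s)=(3/2)/s + (3/2)/(s + 4)
Inverse transform (L^(-1){1/s}=1, L^(-1){1/(s + 4)}=e^(-4t)):

Answer: y(t)=3/2 + (3/2)·e^(-4t)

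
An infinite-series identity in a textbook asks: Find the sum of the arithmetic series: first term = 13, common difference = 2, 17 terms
Last term: a_n=13+(17-1)·2=45
Sum=n(a_1+a_n)/2=17(13+45)/2=493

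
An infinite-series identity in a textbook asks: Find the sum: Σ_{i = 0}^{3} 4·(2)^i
Geometric series: S=a(1 - r^n)/(1 - r)
a=4, r=2, n=4
S=4(1-16)/-1=60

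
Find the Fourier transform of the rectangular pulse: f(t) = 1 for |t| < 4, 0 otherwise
F(omega) = integral from -4 to 4 of e^(-j * omega * t) dt
= 2 * sin(4 * omega)/omega = 8 * sinc(4 * omega/pi)

Answer: 2 * sin(4 * omega)/omega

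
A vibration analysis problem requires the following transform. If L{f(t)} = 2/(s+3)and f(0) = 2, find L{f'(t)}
L{f'(t)}=s·F(s) - f(0)=2s/(s+3)-2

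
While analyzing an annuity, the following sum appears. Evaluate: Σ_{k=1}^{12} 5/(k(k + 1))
Partial fractions: 5/(k(k+1))=5/k - 5/(k+1)
Telescoping sum: 5(1-1/13)=5·12/13

Answer: 60/13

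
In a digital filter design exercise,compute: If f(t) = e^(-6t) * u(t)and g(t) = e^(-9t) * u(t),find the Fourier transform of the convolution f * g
By the convolution theorem: F{f * g} = F(omega) * G(omega)
F(omega) = 1/(6+j * omega), G(omega) = 1/(9+j * omega)
F{f * g} = 1/((6+j * omega)(9+j * omega))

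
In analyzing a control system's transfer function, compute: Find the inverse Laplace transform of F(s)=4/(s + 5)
L^(-1){4/(s-a)}=c·e^(at)
Here a=-5, c=4

Answer: 4e^(-5t)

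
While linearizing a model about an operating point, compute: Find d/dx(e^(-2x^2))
Chain rule: d/dx[e^u] = e^u · u' where u = -2x^2
u' = -4x

Answer: -4x·e^(-2x^2)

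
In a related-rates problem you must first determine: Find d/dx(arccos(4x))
d/dx[arccos(u)]=-u'/√(1-u²), u=4x, u'=4

Answer: -4/√(1-16x²)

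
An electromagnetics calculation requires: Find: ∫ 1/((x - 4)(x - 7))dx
Partial fractions: 1/((x-4)(x-7))=A/(x-4)+B/(x-7)
A=-1/3, B=1/3
∫ [-1/3· 1/(x-4)+1/3· 1/(x-7)] dx
=(1/3)[ln|x-7| - ln|x-4|]+C

Answer: (1/3)·ln|(x-7)/(x-4)|+C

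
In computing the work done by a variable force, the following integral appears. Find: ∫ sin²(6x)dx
Using identity sin²(u) = (1 - cos(2u))/2:
∫ (1 - cos(12x))/2 dx = x/2 - sin(12x)/24+C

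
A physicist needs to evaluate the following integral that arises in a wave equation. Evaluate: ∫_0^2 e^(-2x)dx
Antiderivative: (1/(-2))e^(-2x)
Evaluate: (1/(-2))(e^-4 - 1)

Answer: (e^-4 - 1)/(-2)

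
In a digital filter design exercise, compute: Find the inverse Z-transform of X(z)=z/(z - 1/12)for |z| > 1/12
Standard pair: z/(z-a) <-> a^n*u[n] for causal signals
With a=1/12: x[n]=(1/12)^n*u[n]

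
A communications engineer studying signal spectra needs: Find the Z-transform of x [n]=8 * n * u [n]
Z{n * u[n]} = z/(z-1)^2
By linearity: Z{8 * n * u[n]} = 8z/(z-1)^2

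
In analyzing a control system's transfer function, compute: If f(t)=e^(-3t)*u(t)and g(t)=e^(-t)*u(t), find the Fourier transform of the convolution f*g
By the convolution theorem: F{f * g} = F(omega) * G(omega)
F(omega) = 1/(3+j * omega), G(omega) = 1/(1+j * omega)
F{f * g} = 1/((3+j * omega)(1+j * omega))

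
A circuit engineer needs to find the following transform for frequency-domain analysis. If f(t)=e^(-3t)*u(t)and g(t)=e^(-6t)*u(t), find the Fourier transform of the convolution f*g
By the convolution theorem: F{f * g}=F(omega) * G(omega)
F(omega)=1/(3+j * omega), G(omega)=1/(6+j * omega)
F{f * g}=1/((3+j * omega)(6+j * omega))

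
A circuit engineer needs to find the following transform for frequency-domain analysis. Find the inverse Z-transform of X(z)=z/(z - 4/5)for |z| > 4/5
Standard pair: z/(z-a) <-> a^n*u[n] for causal signals
With a=4/5: x[n]=(4/5)^n*u[n]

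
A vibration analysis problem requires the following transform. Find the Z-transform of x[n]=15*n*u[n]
Z{n*u[n]} = z/(z-1)^2
By linearity: Z{15*n*u[n]} = 15z/(z-1)^2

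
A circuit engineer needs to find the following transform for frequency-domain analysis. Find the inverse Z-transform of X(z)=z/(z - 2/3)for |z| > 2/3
Standard pair: z/(z-a) <-> a^n*u[n] for causal signals
With a=2/3: x[n]=(2/3)^n*u[n]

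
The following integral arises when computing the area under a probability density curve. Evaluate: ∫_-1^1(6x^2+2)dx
Step 1: Find antiderivative F(x)=2x^3 + 2x
Step 2: F(1) - F(-1)=4 - (-4)=8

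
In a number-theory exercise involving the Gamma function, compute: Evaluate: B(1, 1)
B(x,y)=Γ(x)Γ(y)/Γ(x+y)=(x-1)!(y-1)!/(x+y-1)!
B(1,1)=0!·0!/1!=1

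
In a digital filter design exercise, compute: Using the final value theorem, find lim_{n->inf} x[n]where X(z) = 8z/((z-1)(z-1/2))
Final value theorem: lim x[n] = lim_{z->1} (z-1) * X(z)
(z-1) * X(z) = 8z/(z-1/2)
As z->1: 8/(1-1/2) = 8/(1/2) = 16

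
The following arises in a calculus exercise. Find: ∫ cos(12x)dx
Using substitution u = 12x: ∫ cos(u) du/12 = sin(u)/12+C

Answer: (1/12)sin(12x)+C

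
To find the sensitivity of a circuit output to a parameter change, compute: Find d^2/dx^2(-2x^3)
Apply power rule 2 times:
d^1: -6x^2
d^2: -12x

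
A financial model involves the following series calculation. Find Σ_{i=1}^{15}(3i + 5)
=3·Σ i+5·15=3·120+75=435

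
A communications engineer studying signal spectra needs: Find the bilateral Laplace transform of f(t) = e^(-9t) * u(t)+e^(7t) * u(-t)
For e^(-9t)*u(t): L = 1/(s + 9), Re(s) > -9
For e^(7t)*u(-t): L = -1/(s-7), Re(s) < 7
Combined: F(s) = 1/(s + 9) - 1/(s-7), -9 < Re(s) < 7

Answer: 1/(s + 9) - 1/(s-7), ROC: -9 < Re(s) < 7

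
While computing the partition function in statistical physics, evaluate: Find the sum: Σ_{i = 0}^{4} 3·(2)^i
Geometric series: S = a(1 - r^n)/(1 - r)
a = 3, r = 2, n = 5
S = 3(1 - 32)/-1 = 93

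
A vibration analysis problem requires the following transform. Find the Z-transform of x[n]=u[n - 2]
Using the time-shift property: Z{u[n-2]} = z^(-2)*z/(z-1)
= z^(-1)/(z-1)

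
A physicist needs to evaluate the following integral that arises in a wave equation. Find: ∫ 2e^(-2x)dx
Since d/dx[e^(-2x)]=-2e^(-2x), we get -1 e^(-2x)+C

Answer: -e^(-2x)+C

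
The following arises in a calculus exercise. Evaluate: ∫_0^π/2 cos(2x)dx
Antiderivative: sin(2x)/2
Evaluate at bounds: [sin(2·π/2)/2] - [sin(2·0)/2]
=((0) - (0))/2=0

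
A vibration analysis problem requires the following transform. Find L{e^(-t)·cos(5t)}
First shifting: L{e^(at)f(t)} = F(s-a)
L{cos(5t)} = s/(s²+25)
Shift: (s+1)/((s+1)²+25)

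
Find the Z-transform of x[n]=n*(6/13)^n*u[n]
Using the property Z{n*a^n*u[n]}=az/(z-a)^2
With a=6/13: X(z)=(6/13)z/(z - 6/13)^2, |z| > 6/13

Answer: (6/13)z/(z - 6/13)^2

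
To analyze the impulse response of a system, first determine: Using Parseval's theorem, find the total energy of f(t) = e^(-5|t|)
Parseval's theorem: E = integral |f(t)|^2 dt = (1/2pi) integral |F(omega)|^2 domega
E = integral_{-inf}^{inf} e^(-10|t|) dt = 2*integral_0^inf e^(-10t) dt = 2/(2*5) = 1/5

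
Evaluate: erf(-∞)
erf(-∞) = -1 (the error function is odd, so erf(-∞) = -erf(∞) = -1)

Answer: -1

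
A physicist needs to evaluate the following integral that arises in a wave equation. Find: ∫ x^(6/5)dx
Power rule: ∫ x^(6/5) dx = x^(11/5)/(11/5) + C

Answer: (5/11)·x^(11/5) + C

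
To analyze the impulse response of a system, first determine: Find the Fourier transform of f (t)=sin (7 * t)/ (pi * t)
sin(W * t)/(pi * t) = (W/pi) * sinc(W * t/pi) is the impulse response of the ideal low-pass filter with cutoff W (here W = 7).
Its Fourier transform is a rectangular function:
F(omega) = 1 for |omega| < 7, 0 otherwise

Answer: rect(omega/14) [i.e., 1 for |omega| < 7, 0 otherwise]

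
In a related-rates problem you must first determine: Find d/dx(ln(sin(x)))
Chain rule: d/dx[ln(u)]=u'/u where u=sin(x)
u'=cos(x)

Answer: (cos(x))/(sin(x))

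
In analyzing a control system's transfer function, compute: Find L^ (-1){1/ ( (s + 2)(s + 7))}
Partial fractions: 1/((s + 2)(s + 7))=A/(s + 2) + B/(s + 7)
Cover-up: A=1/(s + 7)|_{s=-2}=1/5; B=1/(s + 2)|_{s=-7}=-1/5
L^(-1)=(1/5)e^(-2t) - (1/5)e^(-7t)

Answer: (1/5)(e^(-2t) - e^(-7t))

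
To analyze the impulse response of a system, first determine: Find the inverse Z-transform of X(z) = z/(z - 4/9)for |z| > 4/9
Standard pair: z/(z-a) <-> a^n*u[n] for causal signals
With a = 4/9: x[n] = (4/9)^n*u[n]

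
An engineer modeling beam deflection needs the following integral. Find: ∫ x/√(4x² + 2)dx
Let u=4x² + 2, du=8x dx
∫ (1/8)·u^(-1/2) du=√u/4 + C

Answer: √(4x² + 2)/4 + C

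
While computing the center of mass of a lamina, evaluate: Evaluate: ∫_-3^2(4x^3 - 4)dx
Step 1: Find antiderivative F(x) = x^4-4x
Step 2: F(2) - F(-3) = 8 - (93) = -85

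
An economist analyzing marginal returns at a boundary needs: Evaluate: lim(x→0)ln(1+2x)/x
L'Hôpital (0/0): lim 2/(1+2x) / 1 = 2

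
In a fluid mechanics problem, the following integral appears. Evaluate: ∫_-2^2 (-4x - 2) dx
Step 1: Find antiderivative F(x)=-2x^2 - 2x
Step 2: F(2) - F(-2)=-12 - (-4)=-8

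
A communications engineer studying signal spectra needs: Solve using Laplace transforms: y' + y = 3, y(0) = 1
Take L of both sides: sY(s)-1+Y(s)=3/s
Y(s)(s+1)=3/s+1
Y(s)=3/(s(s+1))+1/(s+1)
Partial fractions: 3/(s(s+1))=3/s - 3/(s+1)
So Y(s)=3/s - 2/(s+1)
Inverse transform (L^(-1){1/s}=1, L^(-1){1/(s+1)}=e^(-t)):

Answer: y(t)=3-2·e^(-t)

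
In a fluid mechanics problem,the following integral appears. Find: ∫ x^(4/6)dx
Power rule: ∫ x^(2/3) dx = x^(5/3)/(5/3) + C

Answer: (3/5)·x^(5/3) + C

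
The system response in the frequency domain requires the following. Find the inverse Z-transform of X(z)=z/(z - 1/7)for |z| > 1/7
Standard pair: z/(z-a) <-> a^n * u[n] for causal signals
With a=1/7: x[n]=(1/7)^n * u[n]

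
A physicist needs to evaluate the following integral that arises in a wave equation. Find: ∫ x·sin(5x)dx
By parts: u = x, dv = sin(5x) dx
du = dx, v = -cos(5x)/5
= -x·cos(5x)/5+sin(5x)/5²+C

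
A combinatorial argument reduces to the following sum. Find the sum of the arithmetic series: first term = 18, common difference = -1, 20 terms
Last term: a_n=18 + (20 - 1)·-1=-1
Sum=n(a_1 + a_n)/2=20(18 + (-1))/2=170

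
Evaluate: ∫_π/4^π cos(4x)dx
Antiderivative: sin(4x)/4
Evaluate at bounds: [sin(4·π)/4] - [sin(4·π/4)/4]
=((0) - (0))/4=0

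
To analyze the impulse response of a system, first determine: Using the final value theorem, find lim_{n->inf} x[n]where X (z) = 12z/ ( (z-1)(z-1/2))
Final value theorem: lim x[n] = lim_{z->1} (z-1) * X(z)
(z-1) * X(z) = 12z/(z-1/2)
As z->1: 12/(1-1/2) = 12/(1/2) = 24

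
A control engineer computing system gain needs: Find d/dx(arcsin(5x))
d/dx[arcsin(u)] = u'/√(1-u²), u = 5x, u' = 5

Answer: 5/√(1-25x²)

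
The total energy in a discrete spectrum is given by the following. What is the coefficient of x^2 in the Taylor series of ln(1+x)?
ln(1 + x) = Σ (-1)^(n + 1) x^n/n
Coefficient of x^2 = (-1)^3/2 = -1/2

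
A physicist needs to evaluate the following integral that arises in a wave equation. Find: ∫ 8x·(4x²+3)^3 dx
Let u = 4x²+3, du = 8x dx
∫ u^3 du = u^4/4+C

Answer: (4x²+3)^4/4+C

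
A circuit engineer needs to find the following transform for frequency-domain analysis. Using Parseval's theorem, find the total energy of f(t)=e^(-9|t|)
Parseval's theorem: E = integral |f(t)|^2 dt = (1/2pi) integral |F(omega)|^2 domega
E = integral_{-inf}^{inf} e^(-18|t|) dt = 2 * integral_0^inf e^(-18t) dt = 2/(2 * 9) = 1/9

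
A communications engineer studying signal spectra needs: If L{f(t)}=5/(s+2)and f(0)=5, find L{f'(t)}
L{f'(t)}=s·F(s) - f(0)=5s/(s + 2) - 5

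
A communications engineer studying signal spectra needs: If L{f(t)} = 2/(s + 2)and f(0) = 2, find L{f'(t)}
L{f'(t)} = s·F(s) - f(0) = 2s/(s+2)-2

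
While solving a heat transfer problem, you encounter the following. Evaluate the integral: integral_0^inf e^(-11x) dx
integral_0^inf e^(-11x) dx = [-1/11*e^(-11x)]_0^inf
= 0 - (-1/11) = 1/11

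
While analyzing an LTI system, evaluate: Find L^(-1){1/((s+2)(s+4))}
Partial fractions: 1/((s + 2)(s + 4)) = A/(s + 2) + B/(s + 4)
Cover-up: A = 1/(s + 4)|_{s = -2} = 1/2; B = 1/(s + 2)|_{s = -4} = -1/2
L^(-1) = (1/2)e^(-2t) - (1/2)e^(-4t)

Answer: (1/2)(e^(-2t) - e^(-4t))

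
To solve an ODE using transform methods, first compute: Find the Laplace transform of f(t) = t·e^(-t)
L{t·e^(at)}=1/(s-a)²
L{t·e^(-t)}=1/(s + 1)²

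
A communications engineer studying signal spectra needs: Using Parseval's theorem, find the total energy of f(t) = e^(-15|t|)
Parseval's theorem: E=integral |f(t)|^2 dt=(1/2pi) integral |F(omega)|^2 domega
E=integral_{-inf}^{inf} e^(-30|t|) dt=2*integral_0^inf e^(-30t) dt=2/(2*15)=1/15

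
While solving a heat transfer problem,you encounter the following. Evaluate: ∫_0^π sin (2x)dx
Antiderivative: -cos(2x)/2
Evaluate at bounds: [-cos(2·π)/2] - [-cos(2·0)/2]
=(-(1) + (1))/2=0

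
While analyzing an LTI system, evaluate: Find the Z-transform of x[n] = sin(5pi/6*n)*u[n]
Z{sin(w0*n)*u[n]}=z*sin(w0)/(z^2 - 2z*cos(w0) + 1)
With w0=5pi/6: X(z)=z*sin(5pi/6)/(z^2 - 2z*cos(5pi/6) + 1)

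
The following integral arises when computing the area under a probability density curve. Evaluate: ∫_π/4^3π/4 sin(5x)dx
Antiderivative: -cos(5x)/5
Evaluate at bounds: [-cos(5·3π/4)/5] - [-cos(5·π/4)/5]
=(-(√2/2) + (-√2/2))/5=-√2/5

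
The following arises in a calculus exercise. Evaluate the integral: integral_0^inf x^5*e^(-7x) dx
This is a Gamma integral. Substitute u = 7x (du = 7 dx):
integral_0^inf x^5*e^(-7x) dx = (1/7^6) integral_0^inf u^5*e^(-u) du
= Gamma(6)/7^6 = 5!/7^6 = 120/117649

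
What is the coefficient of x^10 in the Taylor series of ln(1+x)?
ln(1+x) = Σ (-1)^(n+1) x^n/n
Coefficient of x^10 = (-1)^11/10 = -1/10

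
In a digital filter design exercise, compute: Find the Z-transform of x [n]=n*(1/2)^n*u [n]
Using the property Z{n*a^n*u[n]} = az/(z-a)^2
With a = 1/2: X(z) = (1/2)z/(z - 1/2)^2, |z| > 1/2

Answer: (1/2)z/(z - 1/2)^2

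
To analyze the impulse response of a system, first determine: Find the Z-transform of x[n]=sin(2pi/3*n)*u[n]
Z{sin(w0*n)*u[n]}=z*sin(w0)/(z^2 - 2z*cos(w0) + 1)
With w0=2pi/3: X(z)=z*sin(2pi/3)/(z^2 - 2z*cos(2pi/3) + 1)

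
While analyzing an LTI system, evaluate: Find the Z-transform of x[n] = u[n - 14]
Using the time-shift property: Z{u[n-14]} = z^(-14) * z/(z-1)
= z^(-13)/(z-1)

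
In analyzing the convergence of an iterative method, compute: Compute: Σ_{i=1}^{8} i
Using formula: Σ i^1 = n(n+1)/2 = 8·9/2 = 36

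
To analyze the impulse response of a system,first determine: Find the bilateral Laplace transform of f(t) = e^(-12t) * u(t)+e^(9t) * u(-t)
For e^(-12t)*u(t): L=1/(s + 12), Re(s) > -12
For e^(9t)*u(-t): L=-1/(s-9), Re(s) < 9
Combined: F(s)=1/(s + 12) - 1/(s-9), -12 < Re(s) < 9

Answer: 1/(s + 12) - 1/(s-9), ROC: -12 < Re(s) < 9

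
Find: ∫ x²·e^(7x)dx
Integration by parts twice:
First: u=x², dv=e^(7x) dx => x²e^(7x)/7 - (2/7)∫ xe^(7x) dx
Second (∫ xe^(7x) dx): xe^(7x)/7 - e^(7x)/49
Combining: e^(7x)(x²/7-2x/49+2/343)+C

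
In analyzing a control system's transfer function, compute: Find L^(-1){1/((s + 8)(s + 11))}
Partial fractions: 1/((s + 8)(s + 11)) = A/(s + 8) + B/(s + 11)
Cover-up: A = 1/(s + 11)|_{s = -8} = 1/3; B = 1/(s + 8)|_{s = -11} = -1/3
L^(-1) = (1/3)e^(-8t) - (1/3)e^(-11t)

Answer: (1/3)(e^(-8t) - e^(-11t))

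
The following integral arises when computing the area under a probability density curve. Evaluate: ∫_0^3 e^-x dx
Antiderivative: -e^-x
Evaluate: -(e^-3 - 1)

Answer: (e^-3 - 1)/(-1)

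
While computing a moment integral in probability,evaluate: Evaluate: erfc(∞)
erfc(x) = 1 - erf(x); erfc(∞) = 1 - erf(∞) = 1 - 1 = 0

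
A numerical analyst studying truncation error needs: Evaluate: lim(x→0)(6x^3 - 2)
Polynomial is continuous, so substitute x=0:
6·0^3-2=-2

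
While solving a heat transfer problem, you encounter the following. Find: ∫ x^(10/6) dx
Power rule: ∫ x^(5/3) dx = x^(8/3)/(8/3) + C

Answer: (3/8)·x^(8/3) + C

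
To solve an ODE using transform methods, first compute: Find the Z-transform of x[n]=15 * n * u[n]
Z{n * u[n]} = z/(z-1)^2
By linearity: Z{15 * n * u[n]} = 15z/(z-1)^2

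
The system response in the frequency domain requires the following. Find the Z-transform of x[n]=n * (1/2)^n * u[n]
Using the property Z{n*a^n*u[n]} = az/(z-a)^2
With a = 1/2: X(z) = (1/2)z/(z - 1/2)^2, |z| > 1/2

Answer: (1/2)z/(z - 1/2)^2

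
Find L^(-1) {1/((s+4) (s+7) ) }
Partial fractions: 1/((s+4)(s+7))=A/(s+4)+B/(s+7)
Cover-up: A=1/(s+7)|_{s=-4}=1/3; B=1/(s+4)|_{s=-7}=-1/3
L^(-1)=(1/3)e^(-4t) - (1/3)e^(-7t)

Answer: (1/3)(e^(-4t) - e^(-7t))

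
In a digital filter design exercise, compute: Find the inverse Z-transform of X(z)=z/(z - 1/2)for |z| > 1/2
Standard pair: z/(z-a) <-> a^n * u[n] for causal signals
With a = 1/2: x[n] = (1/2)^n * u[n]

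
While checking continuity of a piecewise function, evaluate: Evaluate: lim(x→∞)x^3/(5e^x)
Apply L'Hôpital 3 times (∞/∞ each time):
Eventually get 3!/(5e^x) → 0

Answer: 0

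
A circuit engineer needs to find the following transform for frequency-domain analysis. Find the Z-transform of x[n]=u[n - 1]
Using the time-shift property: Z{u[n-1]} = z^(-1)*z/(z-1)
= z^(0)/(z-1)

Answer: 1/(z-1)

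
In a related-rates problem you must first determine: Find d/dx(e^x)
Chain rule: d/dx[e^u] = e^u · u' where u = x
u' = 1

Answer: 1·e^x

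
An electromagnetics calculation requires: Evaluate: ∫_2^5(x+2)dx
Step 1: Find antiderivative F(x)=(1/2)x^2 + 2x
Step 2: F(5) - F(2)=45/2 - (6)=33/2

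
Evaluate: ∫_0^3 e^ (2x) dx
Antiderivative: (1/2)e^(2x)
Evaluate: (1/2)(e^6-1)

Answer: (e^6-1)/2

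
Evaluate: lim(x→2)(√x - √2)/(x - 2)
Multiply by conjugate (√x + √2)/(√x + √2):
= (x - 2)/((x - 2)(√x + √2)) = 1/(√x + √2)
As x → 2: 1/(2√2)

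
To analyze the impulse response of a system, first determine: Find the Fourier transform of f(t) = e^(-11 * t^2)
The Fourier transform of a Gaussian e^(-a*t^2) is sqrt(pi/a)*e^(-omega^2/(4a)).
With a=11: F(omega)=sqrt(pi/11)*e^(-omega^2/44)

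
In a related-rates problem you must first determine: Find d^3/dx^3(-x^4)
Apply power rule 3 times:
d^1: -4x^3
d^2: -12x^2
d^3: -24x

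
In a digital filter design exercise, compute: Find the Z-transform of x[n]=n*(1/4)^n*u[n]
Using the property Z{n*a^n*u[n]} = az/(z-a)^2
With a = 1/4: X(z) = (1/4)z/(z - 1/4)^2, |z| > 1/4

Answer: (1/4)z/(z - 1/4)^2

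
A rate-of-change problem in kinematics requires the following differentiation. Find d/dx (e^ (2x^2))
Chain rule: d/dx[e^u]=e^u · u' where u=2x^2
u'=4x

Answer: 4x·e^(2x^2)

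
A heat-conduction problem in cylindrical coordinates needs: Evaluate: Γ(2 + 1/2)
Γ(n+1/2) = (2n)!√π/(4^n·n!)
= 24√π/(16·2) = (3/4)·√π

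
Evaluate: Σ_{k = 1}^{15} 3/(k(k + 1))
Partial fractions: 3/(k(k+1)) = 3/k - 3/(k+1)
Telescoping sum: 3(1-1/16) = 3·15/16

Answer: 45/16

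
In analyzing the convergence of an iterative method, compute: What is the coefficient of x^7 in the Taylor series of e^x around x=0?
Taylor series of e^x = Σ x^n/n!
Coefficient of x^7 = 1/7! = 1/5040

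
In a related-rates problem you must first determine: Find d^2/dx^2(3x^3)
Apply power rule 2 times:
d^1: 9x^2
d^2: 18x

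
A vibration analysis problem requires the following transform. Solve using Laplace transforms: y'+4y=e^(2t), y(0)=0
Take L: sY - 0 + 4Y = 1/(s-2)
Y(s + 4) = 1/(s-2) + 0
Y = 1/((s-2)(s + 4)) + 0/(s + 4)
Partial fractions: 1/((s-2)(s + 4)) = (1/6)/(s-2) - (1/6)/(s + 4)
So Y = (1/6)/(s-2) - (1/6)/(s + 4)
Inverse Laplace transform (L^(-1){1/(s-2)} = e^(2t), L^(-1){1/(s + 4)} = e^(-4t)):

Answer: y(t) = (1/6)·e^(2t) - (1/6)·e^(-4t)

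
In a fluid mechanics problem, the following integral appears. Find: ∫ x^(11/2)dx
Power rule: ∫ x^(11/2) dx = x^(13/2)/(13/2) + C

Answer: (2/13)·x^(13/2) + C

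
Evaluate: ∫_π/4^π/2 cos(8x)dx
Antiderivative: sin(8x)/8
Evaluate at bounds: [sin(8·π/2)/8] - [sin(8·π/4)/8]
=((0) - (0))/8=0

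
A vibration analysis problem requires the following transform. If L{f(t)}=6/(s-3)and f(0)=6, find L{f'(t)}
L{f'(t)} = s·F(s) - f(0) = 6s/(s-3) - 6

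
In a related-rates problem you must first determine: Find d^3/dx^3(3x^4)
Apply power rule 3 times:
d^1: 12x^3
d^2: 36x^2
d^3: 72x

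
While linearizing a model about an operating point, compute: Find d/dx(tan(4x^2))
Chain rule: d/dx[tan(u)] = sec²(u)·u' where u = 4x^2
u' = 8x

Answer: 8x·sec²(4x^2)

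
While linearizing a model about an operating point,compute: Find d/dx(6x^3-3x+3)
Power rule: d/dx(ax^n)=n·a·x^(n-1)
Term by term: 18·x^2 - 3

Answer: 18x^2 - 3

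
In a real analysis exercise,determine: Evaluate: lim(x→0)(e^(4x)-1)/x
L'Hôpital (0/0): lim 4e^(4x)/1=4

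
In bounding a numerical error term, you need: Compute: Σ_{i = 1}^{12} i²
Using formula: Σ i^2 = n(n+1)(2n+1)/6 = 12·13·25/6 = 650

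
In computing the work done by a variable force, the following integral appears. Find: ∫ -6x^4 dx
Using power rule: ∫ -6x^4 dx=-6/5 x^5 + C=(-6/5)x^5 + C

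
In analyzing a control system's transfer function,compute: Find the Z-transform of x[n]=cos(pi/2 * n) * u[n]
Z{cos(w0 * n) * u[n]} = z(z - cos(w0))/(z^2-2z * cos(w0)+1)
With w0 = pi/2: X(z) = z(z - cos(pi/2))/(z^2-2z * cos(pi/2)+1)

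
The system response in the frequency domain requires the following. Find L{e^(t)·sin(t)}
First shifting: L{e^(at)f(t)}=F(s-a)
L{sin(t)}=1/(s²+1)
Shift: 1/((s-1)²+1)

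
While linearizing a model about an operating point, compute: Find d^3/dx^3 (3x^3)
Apply power rule 3 times:
d^1: 9x^2
d^2: 18x
d^3: 18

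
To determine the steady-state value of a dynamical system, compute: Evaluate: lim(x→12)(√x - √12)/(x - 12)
Multiply by conjugate (√x+√12)/(√x+√12):
= (x - 12)/((x - 12)(√x+√12)) = 1/(√x+√12)
As x → 12: 1/(2√12)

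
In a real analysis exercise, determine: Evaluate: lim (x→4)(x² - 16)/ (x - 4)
Factor: (x² - 16)=(x-4)(x + 4)
Cancel (x-4): lim(x→4) (x + 4)=8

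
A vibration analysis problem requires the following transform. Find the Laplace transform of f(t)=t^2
L{t^n}=n!/s^(n + 1)
L{t^2}=2!/s^3=2/s^3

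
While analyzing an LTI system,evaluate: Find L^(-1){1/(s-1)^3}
L^(-1){1/(s-a)^n}=t^(n-1)·e^(at)/(n-1)!
Here a=1, n=3: t^2·e^(t)/2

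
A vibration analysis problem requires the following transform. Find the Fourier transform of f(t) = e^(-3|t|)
Using the standard pair: F{e^(-a|t|)} = 2a/(a^2 + omega^2)
With a = 3: F(omega) = 6/(9 + omega^2)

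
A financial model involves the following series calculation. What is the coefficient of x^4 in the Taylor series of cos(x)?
cos(x)=Σ (-1)^k x^(2k)/(2k)!
For x^4: (-1)^2/4!=1/24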